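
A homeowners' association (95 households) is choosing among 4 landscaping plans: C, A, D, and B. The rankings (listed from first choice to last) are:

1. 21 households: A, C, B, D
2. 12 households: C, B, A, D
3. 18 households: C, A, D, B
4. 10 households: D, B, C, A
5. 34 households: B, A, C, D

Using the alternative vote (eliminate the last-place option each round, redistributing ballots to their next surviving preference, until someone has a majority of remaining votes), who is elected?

C

Round 1: C 30, A 21, D 10, B 34. Eliminate D.
Round 2: C 30, A 21, B 44. Eliminate A.
Round 3: C 51, B 44. C has a majority.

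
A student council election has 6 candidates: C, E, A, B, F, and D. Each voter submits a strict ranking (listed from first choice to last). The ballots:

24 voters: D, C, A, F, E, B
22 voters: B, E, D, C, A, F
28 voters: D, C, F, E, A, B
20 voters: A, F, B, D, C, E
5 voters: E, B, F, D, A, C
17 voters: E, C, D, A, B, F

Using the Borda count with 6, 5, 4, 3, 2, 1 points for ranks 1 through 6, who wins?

C: 24·5 + 22·3 + 28·5 + 20·2 + 5·1 + 17·5 = 456
E: 24·2 + 22·5 + 28·3 + 20·1 + 5·6 + 17·6 = 394
A: 24·4 + 22·2 + 28·2 + 20·6 + 5·2 + 17·3 = 377
B: 24·1 + 22·6 + 28·1 + 20·4 + 5·5 + 17·2 = 323
F: 24·3 + 22·1 + 28·4 + 20·5 + 5·4 + 17·1 = 343
D: 24·6 + 22·4 + 28·6 + 20·3 + 5·3 + 17·4 = 543
D has the highest Borda score (543).

D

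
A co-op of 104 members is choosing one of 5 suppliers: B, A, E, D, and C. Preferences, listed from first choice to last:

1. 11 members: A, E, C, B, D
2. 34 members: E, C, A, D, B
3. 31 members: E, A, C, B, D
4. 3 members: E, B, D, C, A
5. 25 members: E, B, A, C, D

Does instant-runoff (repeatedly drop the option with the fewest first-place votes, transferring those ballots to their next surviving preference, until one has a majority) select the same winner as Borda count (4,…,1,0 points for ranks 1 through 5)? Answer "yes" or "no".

yes

Instant-runoff — R1 B 0, A 11, E 93, D 0, C 0 (E winner). Winner: E.
Borda — scores: B 126, A 255, E 405, D 40, C 214. Winner: E.
The two methods agree.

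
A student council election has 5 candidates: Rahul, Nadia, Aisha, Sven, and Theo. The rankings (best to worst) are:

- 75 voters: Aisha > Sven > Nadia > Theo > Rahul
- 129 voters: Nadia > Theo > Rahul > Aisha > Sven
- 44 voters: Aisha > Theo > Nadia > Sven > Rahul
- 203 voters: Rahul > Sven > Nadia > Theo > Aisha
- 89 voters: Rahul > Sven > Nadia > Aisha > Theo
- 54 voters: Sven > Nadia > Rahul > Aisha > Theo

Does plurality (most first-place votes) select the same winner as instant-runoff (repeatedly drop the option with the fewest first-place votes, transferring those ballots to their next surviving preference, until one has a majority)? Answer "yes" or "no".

Plurality — first-place votes: Rahul 292, Nadia 129, Aisha 119, Sven 54, Theo 0. Winner: Rahul.
Instant-runoff — R1 Rahul 292, Nadia 129, Aisha 119, Sven 54, Theo 0 (Theo out); R2 Rahul 292, Nadia 129, Aisha 119, Sven 54 (Sven out); R3 Rahul 292, Nadia 183, Aisha 119 (Aisha out); R4 Rahul 292, Nadia 302 (Nadia winner). Winner: Nadia.
The two methods disagree.

no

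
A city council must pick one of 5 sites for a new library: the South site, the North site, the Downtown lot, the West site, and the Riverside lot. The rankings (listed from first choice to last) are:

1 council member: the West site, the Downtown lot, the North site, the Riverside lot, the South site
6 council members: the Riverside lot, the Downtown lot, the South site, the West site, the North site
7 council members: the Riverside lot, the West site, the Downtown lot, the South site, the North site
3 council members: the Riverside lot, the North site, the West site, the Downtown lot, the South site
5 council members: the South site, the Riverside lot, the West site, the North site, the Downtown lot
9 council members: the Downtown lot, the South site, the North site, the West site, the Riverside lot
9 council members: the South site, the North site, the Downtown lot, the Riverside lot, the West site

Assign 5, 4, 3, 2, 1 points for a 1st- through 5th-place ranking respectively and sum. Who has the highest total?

the South site

the South site: 1·1 + 6·3 + 7·2 + 3·1 + 5·5 + 9·4 + 9·5 = 142
the North site: 1·3 + 6·1 + 7·1 + 3·4 + 5·2 + 9·3 + 9·4 = 101
the Downtown lot: 1·4 + 6·4 + 7·3 + 3·2 + 5·1 + 9·5 + 9·3 = 132
the West site: 1·5 + 6·2 + 7·4 + 3·3 + 5·3 + 9·2 + 9·1 = 96
the Riverside lot: 1·2 + 6·5 + 7·5 + 3·5 + 5·4 + 9·1 + 9·2 = 129
the South site has the highest Borda score (142).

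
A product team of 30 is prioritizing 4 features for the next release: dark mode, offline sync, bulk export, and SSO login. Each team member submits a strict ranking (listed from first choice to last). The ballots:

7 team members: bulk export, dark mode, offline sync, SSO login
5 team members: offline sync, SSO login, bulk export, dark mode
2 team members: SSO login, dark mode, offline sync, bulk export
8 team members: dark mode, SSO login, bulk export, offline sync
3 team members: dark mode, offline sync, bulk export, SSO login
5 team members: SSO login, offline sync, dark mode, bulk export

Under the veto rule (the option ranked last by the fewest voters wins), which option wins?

Last-place votes: dark mode 5, offline sync 8, bulk export 7, SSO login 10.
dark mode is ranked last by the fewest voters, so dark mode wins.

dark mode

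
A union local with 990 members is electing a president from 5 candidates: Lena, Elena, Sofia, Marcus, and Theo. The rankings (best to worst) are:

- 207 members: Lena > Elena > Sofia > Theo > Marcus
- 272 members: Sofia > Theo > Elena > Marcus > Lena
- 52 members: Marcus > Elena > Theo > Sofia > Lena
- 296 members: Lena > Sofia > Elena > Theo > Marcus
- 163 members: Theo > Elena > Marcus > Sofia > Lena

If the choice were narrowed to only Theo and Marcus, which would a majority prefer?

Theo

Voters preferring Theo to Marcus: 938; preferring Marcus to Theo: 52.
Theo wins the head-to-head.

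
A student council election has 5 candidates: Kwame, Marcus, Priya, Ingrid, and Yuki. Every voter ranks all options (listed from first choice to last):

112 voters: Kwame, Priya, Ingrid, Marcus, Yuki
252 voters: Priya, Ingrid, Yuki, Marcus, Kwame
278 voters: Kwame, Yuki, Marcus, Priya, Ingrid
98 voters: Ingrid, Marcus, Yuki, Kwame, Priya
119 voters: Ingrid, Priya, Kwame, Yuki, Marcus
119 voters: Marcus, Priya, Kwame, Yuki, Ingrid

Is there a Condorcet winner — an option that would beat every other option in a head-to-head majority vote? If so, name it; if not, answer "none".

none

Checking pairwise contests:
Priya beats Kwame 490–488.
Kwame beats Marcus 509–469.
Marcus beats Priya 495–483.
Kwame beats Ingrid 509–469.
Kwame beats Yuki 628–350.
Every option loses at least one head-to-head, so there is no Condorcet winner.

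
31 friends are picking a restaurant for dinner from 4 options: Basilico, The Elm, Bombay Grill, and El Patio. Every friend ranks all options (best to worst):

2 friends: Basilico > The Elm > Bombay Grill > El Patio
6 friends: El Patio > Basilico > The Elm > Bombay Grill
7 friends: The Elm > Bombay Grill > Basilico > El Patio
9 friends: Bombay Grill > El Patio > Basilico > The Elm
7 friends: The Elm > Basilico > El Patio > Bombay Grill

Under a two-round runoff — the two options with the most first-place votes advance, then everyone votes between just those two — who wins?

The Elm

Round 1 first-place votes: Basilico 2, The Elm 14, Bombay Grill 9, El Patio 6.
The Elm and Bombay Grill advance.
Runoff: The Elm is preferred to Bombay Grill by 22 voters; Bombay Grill by 9.
The Elm wins the runoff.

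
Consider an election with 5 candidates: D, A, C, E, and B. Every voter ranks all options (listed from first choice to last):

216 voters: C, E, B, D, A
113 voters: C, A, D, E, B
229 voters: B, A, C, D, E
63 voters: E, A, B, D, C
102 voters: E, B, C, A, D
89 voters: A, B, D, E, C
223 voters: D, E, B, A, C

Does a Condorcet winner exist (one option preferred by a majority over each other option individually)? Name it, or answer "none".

none

Checking pairwise contests:
A beats D 596–439.
E beats A 604–431.
A beats C 604–431.
D beats E 654–381.
E beats B 717–318.
Every option loses at least one head-to-head, so there is no Condorcet winner.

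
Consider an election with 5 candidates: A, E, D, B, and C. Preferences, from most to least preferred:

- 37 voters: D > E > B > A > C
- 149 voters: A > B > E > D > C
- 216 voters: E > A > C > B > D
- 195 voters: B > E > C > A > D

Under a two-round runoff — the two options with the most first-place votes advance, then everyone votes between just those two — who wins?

Round 1 first-place votes: A 149, E 216, D 37, B 195, C 0.
E and B advance.
Runoff: E is preferred to B by 253 voters; B by 344.
B wins the runoff.

B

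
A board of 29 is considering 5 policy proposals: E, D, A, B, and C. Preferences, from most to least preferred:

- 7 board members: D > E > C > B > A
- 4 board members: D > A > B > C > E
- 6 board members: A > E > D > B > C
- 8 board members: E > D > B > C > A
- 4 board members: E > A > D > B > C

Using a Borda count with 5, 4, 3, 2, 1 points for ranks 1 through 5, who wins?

D

E: 7·4 + 4·1 + 6·4 + 8·5 + 4·5 = 116
D: 7·5 + 4·5 + 6·3 + 8·4 + 4·3 = 117
A: 7·1 + 4·4 + 6·5 + 8·1 + 4·4 = 77
B: 7·2 + 4·3 + 6·2 + 8·3 + 4·2 = 70
C: 7·3 + 4·2 + 6·1 + 8·2 + 4·1 = 55
D has the highest Borda score (117).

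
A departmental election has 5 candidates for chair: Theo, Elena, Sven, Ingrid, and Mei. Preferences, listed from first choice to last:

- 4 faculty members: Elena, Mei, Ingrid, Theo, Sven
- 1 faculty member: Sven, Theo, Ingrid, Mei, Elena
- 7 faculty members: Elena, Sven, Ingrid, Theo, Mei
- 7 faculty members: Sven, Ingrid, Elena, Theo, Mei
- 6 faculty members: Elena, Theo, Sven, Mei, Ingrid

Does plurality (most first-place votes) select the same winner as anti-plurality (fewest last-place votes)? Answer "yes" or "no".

Plurality — first-place votes: Theo 0, Elena 17, Sven 8, Ingrid 0, Mei 0. Winner: Elena.
Anti-plurality — last-place votes: Theo 0, Elena 1, Sven 4, Ingrid 6, Mei 14. Winner: Theo.
The two methods disagree.

no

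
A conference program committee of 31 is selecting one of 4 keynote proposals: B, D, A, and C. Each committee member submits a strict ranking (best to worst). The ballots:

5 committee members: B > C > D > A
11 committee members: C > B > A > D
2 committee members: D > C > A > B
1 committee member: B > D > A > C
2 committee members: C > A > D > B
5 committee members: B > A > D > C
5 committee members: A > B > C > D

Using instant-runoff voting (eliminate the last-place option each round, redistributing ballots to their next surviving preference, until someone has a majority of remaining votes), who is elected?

Round 1: B 11, D 2, A 5, C 13. Eliminate D.
Round 2: B 11, A 5, C 15. Eliminate A.
Round 3: B 16, C 15. B has a majority.

B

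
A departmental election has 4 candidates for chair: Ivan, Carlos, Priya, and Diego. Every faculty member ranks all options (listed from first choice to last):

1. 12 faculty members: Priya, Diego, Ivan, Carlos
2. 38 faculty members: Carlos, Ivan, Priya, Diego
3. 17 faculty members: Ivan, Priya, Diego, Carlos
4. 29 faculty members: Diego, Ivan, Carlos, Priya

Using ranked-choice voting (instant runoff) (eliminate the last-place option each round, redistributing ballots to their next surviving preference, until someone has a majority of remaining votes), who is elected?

Diego

Round 1: Ivan 17, Carlos 38, Priya 12, Diego 29. Eliminate Priya.
Round 2: Ivan 17, Carlos 38, Diego 41. Eliminate Ivan.
Round 3: Carlos 38, Diego 58. Diego has a majority.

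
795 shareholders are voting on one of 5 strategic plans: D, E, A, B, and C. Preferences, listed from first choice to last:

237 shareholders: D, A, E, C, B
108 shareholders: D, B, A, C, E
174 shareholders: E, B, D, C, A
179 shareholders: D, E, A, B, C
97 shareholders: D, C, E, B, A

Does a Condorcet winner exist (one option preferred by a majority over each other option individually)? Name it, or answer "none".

D vs E: 621–174 for D.
D vs A: 795–0 for D.
D vs B: 621–174 for D.
D vs C: 795–0 for D.
D beats every other option head-to-head.

D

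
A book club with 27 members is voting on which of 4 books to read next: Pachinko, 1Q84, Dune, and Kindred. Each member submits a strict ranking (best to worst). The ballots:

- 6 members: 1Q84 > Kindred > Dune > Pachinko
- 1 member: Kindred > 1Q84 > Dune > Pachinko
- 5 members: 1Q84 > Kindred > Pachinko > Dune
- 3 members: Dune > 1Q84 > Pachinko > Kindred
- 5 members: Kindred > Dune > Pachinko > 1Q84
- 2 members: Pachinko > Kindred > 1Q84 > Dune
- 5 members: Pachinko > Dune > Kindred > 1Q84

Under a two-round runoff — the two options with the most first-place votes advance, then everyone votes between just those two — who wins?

1Q84

Round 1 first-place votes: Pachinko 7, 1Q84 11, Dune 3, Kindred 6.
1Q84 and Pachinko advance.
Runoff: 1Q84 is preferred to Pachinko by 15 voters; Pachinko by 12.
1Q84 wins the runoff.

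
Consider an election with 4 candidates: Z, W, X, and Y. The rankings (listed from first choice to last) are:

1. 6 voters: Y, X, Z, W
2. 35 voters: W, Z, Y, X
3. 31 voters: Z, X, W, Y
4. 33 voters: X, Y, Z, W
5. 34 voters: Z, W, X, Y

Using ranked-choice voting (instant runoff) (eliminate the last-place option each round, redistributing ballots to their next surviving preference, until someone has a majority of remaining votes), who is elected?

Z

Round 1: Z 65, W 35, X 33, Y 6. Eliminate Y.
Round 2: Z 65, W 35, X 39. Eliminate W.
Round 3: Z 100, X 39. Z has a majority.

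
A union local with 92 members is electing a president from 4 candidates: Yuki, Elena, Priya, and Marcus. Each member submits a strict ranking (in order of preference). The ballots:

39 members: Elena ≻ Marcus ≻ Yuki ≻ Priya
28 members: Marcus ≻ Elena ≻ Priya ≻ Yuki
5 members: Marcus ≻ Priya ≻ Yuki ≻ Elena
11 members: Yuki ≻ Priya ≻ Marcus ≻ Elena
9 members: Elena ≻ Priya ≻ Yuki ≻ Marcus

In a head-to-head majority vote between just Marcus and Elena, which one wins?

Voters preferring Marcus to Elena: 44; preferring Elena to Marcus: 48.
Elena wins the head-to-head.

Elena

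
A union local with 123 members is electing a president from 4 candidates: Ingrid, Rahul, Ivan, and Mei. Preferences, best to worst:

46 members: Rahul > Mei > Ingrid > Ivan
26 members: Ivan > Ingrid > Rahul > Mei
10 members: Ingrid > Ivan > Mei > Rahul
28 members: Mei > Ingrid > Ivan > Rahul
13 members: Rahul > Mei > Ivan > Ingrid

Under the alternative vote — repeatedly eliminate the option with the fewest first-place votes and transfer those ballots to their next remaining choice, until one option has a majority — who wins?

Round 1: Ingrid 10, Rahul 59, Ivan 26, Mei 28. Eliminate Ingrid.
Round 2: Rahul 59, Ivan 36, Mei 28. Eliminate Mei.
Round 3: Rahul 59, Ivan 64. Ivan has a majority.

Ivan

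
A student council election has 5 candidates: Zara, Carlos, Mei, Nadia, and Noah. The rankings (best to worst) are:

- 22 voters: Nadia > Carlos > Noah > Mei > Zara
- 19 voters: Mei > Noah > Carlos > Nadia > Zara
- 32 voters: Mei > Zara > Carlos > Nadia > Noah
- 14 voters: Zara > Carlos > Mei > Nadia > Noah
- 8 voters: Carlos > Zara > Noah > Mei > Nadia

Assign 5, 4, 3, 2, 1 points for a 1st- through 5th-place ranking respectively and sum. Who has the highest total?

Zara: 22·1 + 19·1 + 32·4 + 14·5 + 8·4 = 271
Carlos: 22·4 + 19·3 + 32·3 + 14·4 + 8·5 = 337
Mei: 22·2 + 19·5 + 32·5 + 14·3 + 8·2 = 357
Nadia: 22·5 + 19·2 + 32·2 + 14·2 + 8·1 = 248
Noah: 22·3 + 19·4 + 32·1 + 14·1 + 8·3 = 212
Mei has the highest Borda score (357).

Mei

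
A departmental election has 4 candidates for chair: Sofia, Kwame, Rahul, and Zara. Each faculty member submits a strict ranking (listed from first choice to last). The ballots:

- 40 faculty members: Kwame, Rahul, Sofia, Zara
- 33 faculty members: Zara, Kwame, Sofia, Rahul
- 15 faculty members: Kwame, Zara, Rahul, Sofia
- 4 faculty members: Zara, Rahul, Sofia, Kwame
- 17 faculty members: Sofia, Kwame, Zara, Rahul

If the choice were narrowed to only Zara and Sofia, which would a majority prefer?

Sofia

Voters preferring Zara to Sofia: 52; preferring Sofia to Zara: 57.
Sofia wins the head-to-head.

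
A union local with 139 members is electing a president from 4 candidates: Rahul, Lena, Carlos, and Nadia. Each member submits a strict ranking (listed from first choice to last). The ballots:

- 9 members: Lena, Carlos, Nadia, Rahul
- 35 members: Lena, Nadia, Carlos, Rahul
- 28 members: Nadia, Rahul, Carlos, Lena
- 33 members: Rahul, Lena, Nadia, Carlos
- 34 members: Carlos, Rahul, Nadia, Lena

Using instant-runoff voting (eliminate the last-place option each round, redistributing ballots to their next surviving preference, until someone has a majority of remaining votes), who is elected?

Round 1: Rahul 33, Lena 44, Carlos 34, Nadia 28. Eliminate Nadia.
Round 2: Rahul 61, Lena 44, Carlos 34. Eliminate Carlos.
Round 3: Rahul 95, Lena 44. Rahul has a majority.

Rahul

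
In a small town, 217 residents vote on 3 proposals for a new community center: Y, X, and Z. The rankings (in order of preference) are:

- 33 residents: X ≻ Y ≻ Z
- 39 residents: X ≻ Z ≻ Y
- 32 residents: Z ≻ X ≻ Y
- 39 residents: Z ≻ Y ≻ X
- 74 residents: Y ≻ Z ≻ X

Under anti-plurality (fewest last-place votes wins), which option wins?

Z

Last-place votes: Y 71, X 113, Z 33.
Z is ranked last by the fewest voters, so Z wins.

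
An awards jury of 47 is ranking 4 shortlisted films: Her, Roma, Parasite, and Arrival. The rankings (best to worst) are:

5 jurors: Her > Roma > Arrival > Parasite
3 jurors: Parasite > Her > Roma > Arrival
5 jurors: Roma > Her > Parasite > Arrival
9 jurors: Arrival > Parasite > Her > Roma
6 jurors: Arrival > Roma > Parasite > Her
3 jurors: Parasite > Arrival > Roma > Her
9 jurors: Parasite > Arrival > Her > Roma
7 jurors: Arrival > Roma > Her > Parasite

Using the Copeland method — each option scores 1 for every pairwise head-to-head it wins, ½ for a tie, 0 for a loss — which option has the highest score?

Her: beats Roma; loses to Parasite and Arrival → score 1.
Roma: loses to Her, Parasite, and Arrival → score 0.
Parasite: beats Her and Roma; loses to Arrival → score 2.
Arrival: beats Her, Roma, and Parasite → score 3.
Arrival has the best pairwise record.

Arrival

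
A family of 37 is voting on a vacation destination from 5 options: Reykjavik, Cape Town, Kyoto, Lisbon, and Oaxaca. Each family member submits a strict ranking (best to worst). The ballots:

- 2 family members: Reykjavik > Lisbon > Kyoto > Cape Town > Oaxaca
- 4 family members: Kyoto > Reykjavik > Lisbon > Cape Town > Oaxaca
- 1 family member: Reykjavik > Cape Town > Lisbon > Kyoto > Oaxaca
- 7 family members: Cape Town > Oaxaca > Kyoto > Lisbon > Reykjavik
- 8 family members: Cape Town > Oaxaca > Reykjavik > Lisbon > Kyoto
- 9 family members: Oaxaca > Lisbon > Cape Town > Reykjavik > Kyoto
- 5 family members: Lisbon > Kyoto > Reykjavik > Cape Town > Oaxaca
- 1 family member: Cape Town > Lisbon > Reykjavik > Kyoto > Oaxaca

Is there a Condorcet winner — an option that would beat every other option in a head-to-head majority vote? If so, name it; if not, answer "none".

Checking pairwise contests:
Cape Town beats Reykjavik 25–12.
Lisbon beats Cape Town 20–17.
Reykjavik beats Kyoto 21–16.
Oaxaca beats Lisbon 24–13.
Cape Town beats Oaxaca 28–9.
Every option loses at least one head-to-head, so there is no Condorcet winner.

none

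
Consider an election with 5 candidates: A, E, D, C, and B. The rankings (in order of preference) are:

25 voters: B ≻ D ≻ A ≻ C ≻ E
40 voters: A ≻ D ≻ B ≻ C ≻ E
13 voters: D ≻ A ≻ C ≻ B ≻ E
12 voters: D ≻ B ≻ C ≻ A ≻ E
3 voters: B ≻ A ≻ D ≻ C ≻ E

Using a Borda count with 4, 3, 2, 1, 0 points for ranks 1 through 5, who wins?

A: 25·2 + 40·4 + 13·3 + 12·1 + 3·3 = 270
E: 25·0 + 40·0 + 13·0 + 12·0 + 3·0 = 0
D: 25·3 + 40·3 + 13·4 + 12·4 + 3·2 = 301
C: 25·1 + 40·1 + 13·2 + 12·2 + 3·1 = 118
B: 25·4 + 40·2 + 13·1 + 12·3 + 3·4 = 241
D has the highest Borda score (301).

D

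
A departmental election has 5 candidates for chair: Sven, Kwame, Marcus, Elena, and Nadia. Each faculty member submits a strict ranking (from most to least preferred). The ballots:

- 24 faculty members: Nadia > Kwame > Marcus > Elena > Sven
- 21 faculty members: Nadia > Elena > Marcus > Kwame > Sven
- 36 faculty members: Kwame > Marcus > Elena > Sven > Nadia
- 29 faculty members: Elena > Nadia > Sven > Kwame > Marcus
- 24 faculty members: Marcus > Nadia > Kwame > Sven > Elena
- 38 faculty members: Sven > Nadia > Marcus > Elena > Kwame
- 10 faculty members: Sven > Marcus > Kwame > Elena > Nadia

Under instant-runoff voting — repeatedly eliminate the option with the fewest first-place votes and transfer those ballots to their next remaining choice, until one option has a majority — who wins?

Round 1: Sven 48, Kwame 36, Marcus 24, Elena 29, Nadia 45. Eliminate Marcus.
Round 2: Sven 48, Kwame 36, Elena 29, Nadia 69. Eliminate Elena.
Round 3: Sven 48, Kwame 36, Nadia 98. Nadia has a majority.

Nadia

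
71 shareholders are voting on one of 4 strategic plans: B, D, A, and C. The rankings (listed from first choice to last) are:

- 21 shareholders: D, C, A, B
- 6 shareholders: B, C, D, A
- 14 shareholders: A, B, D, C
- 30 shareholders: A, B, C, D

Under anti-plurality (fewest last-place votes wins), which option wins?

A

Last-place votes: B 21, D 30, A 6, C 14.
A is ranked last by the fewest voters, so A wins.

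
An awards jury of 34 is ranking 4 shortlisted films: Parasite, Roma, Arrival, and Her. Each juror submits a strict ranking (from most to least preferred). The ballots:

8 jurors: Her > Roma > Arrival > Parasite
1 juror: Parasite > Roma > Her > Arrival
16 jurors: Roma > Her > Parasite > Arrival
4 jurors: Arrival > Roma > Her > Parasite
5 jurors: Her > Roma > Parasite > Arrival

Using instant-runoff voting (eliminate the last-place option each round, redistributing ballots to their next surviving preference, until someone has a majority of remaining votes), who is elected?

Roma

Round 1: Parasite 1, Roma 16, Arrival 4, Her 13. Eliminate Parasite.
Round 2: Roma 17, Arrival 4, Her 13. Eliminate Arrival.
Round 3: Roma 21, Her 13. Roma has a majority.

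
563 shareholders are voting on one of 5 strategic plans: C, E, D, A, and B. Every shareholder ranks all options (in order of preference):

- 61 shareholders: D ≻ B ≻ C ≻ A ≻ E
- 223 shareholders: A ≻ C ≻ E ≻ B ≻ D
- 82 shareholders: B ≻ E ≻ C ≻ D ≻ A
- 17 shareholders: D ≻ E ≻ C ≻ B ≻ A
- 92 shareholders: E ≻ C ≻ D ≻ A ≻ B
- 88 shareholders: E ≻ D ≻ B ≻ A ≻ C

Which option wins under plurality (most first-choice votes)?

First-place votes: C 0, E 180, D 78, A 223, B 82.
A has the most first-place votes.

A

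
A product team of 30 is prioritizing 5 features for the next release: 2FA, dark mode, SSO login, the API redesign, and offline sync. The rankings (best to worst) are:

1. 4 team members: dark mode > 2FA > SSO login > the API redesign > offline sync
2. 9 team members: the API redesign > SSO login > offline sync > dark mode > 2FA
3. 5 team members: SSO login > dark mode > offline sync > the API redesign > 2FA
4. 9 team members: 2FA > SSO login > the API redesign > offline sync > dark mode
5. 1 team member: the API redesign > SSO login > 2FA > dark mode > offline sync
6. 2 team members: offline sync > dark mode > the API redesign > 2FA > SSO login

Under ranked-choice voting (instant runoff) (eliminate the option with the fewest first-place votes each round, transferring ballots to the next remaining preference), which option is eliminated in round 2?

SSO login

Round 1: 2FA 9, dark mode 4, SSO login 5, the API redesign 10, offline sync 2. Eliminate offline sync.
Round 2: 2FA 9, dark mode 6, SSO login 5, the API redesign 10. Eliminate SSO login.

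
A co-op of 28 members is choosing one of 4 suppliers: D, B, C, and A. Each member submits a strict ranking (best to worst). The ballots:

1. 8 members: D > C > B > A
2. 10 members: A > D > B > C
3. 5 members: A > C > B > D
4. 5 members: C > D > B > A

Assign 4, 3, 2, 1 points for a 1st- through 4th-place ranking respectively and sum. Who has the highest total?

D

D: 8·4 + 10·3 + 5·1 + 5·3 = 82
B: 8·2 + 10·2 + 5·2 + 5·2 = 56
C: 8·3 + 10·1 + 5·3 + 5·4 = 69
A: 8·1 + 10·4 + 5·4 + 5·1 = 73
D has the highest Borda score (82).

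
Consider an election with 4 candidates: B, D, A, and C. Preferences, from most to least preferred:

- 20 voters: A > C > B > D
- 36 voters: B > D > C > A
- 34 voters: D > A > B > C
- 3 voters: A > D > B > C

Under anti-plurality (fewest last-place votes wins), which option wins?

B

Last-place votes: B 0, D 20, A 36, C 37.
B is ranked last by the fewest voters, so B wins.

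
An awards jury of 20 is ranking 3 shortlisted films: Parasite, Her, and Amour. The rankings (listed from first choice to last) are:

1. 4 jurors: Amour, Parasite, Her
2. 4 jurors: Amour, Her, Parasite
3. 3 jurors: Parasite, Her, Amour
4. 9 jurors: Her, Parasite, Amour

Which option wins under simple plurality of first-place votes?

Her

First-place votes: Parasite 3, Her 9, Amour 8.
Her has the most first-place votes.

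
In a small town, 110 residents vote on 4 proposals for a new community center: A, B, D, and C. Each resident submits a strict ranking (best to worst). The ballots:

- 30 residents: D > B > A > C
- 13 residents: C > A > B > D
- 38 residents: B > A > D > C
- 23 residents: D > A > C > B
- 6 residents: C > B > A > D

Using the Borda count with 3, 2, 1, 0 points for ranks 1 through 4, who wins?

A: 30·1 + 13·2 + 38·2 + 23·2 + 6·1 = 184
B: 30·2 + 13·1 + 38·3 + 23·0 + 6·2 = 199
D: 30·3 + 13·0 + 38·1 + 23·3 + 6·0 = 197
C: 30·0 + 13·3 + 38·0 + 23·1 + 6·3 = 80
B has the highest Borda score (199).

B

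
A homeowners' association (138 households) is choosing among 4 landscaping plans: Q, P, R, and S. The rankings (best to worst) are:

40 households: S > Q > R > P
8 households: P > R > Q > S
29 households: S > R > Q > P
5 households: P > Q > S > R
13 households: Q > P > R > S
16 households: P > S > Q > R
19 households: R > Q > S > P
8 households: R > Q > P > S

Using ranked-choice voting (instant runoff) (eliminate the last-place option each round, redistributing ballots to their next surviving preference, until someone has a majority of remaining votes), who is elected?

S

Round 1: Q 13, P 29, R 27, S 69. Eliminate Q.
Round 2: P 42, R 27, S 69. Eliminate R.
Round 3: P 50, S 88. S has a majority.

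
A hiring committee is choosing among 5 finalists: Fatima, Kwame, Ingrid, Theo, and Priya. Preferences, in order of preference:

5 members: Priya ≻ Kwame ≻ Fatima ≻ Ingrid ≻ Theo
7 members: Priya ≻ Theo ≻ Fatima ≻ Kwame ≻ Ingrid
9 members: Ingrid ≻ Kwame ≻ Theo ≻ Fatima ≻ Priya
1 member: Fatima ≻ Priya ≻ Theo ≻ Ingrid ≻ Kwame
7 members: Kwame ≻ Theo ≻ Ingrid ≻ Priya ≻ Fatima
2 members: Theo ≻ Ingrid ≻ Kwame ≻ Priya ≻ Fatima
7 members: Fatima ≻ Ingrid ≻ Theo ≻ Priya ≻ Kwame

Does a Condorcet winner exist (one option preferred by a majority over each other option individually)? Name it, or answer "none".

Checking pairwise contests:
Kwame beats Fatima 23–15.
Priya beats Kwame 20–18.
Fatima beats Ingrid 20–18.
Kwame beats Theo 21–17.
Ingrid beats Priya 25–13.
Every option loses at least one head-to-head, so there is no Condorcet winner.

none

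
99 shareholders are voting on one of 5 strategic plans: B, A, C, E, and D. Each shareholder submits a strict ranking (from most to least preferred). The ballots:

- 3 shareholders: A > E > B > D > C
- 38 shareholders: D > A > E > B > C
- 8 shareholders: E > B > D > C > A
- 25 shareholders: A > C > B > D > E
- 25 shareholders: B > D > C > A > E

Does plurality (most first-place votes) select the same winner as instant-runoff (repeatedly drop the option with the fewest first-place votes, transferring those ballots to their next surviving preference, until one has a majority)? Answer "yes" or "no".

no

Plurality — first-place votes: B 25, A 28, C 0, E 8, D 38. Winner: D.
Instant-runoff — R1 B 25, A 28, C 0, E 8, D 38 (C out); R2 B 25, A 28, E 8, D 38 (E out); R3 B 33, A 28, D 38 (A out); R4 B 61, D 38 (B winner). Winner: B.
The two methods disagree.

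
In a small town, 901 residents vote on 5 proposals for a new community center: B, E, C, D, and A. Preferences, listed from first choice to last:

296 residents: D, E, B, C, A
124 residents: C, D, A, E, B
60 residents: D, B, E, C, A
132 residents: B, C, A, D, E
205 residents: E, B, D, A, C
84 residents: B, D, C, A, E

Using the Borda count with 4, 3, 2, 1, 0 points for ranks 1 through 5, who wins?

D

B: 296·2 + 124·0 + 60·3 + 132·4 + 205·3 + 84·4 = 2251
E: 296·3 + 124·1 + 60·2 + 132·0 + 205·4 + 84·0 = 1952
C: 296·1 + 124·4 + 60·1 + 132·3 + 205·0 + 84·2 = 1416
D: 296·4 + 124·3 + 60·4 + 132·1 + 205·2 + 84·3 = 2590
A: 296·0 + 124·2 + 60·0 + 132·2 + 205·1 + 84·1 = 801
D has the highest Borda score (2590).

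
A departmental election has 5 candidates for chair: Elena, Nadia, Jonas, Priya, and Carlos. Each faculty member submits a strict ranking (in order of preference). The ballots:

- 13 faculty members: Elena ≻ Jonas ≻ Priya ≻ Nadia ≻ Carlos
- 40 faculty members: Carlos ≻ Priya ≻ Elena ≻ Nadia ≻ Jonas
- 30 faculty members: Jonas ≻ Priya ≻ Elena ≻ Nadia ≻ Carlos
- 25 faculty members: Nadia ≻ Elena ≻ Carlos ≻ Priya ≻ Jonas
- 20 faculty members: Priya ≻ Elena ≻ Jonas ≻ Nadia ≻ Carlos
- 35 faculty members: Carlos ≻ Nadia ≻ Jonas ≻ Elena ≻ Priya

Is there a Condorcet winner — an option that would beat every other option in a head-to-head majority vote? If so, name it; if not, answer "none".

none

Checking pairwise contests:
Priya beats Elena 90–73.
Elena beats Nadia 103–60.
Elena beats Jonas 98–65.
Carlos beats Priya 100–63.
Elena beats Carlos 88–75.
Every option loses at least one head-to-head, so there is no Condorcet winner.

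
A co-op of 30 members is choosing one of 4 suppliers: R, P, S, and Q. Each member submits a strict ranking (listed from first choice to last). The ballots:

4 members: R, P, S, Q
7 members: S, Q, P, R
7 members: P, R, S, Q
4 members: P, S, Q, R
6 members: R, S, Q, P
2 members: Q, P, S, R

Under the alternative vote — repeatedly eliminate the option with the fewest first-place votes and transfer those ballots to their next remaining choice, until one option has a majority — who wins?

P

Round 1: R 10, P 11, S 7, Q 2. Eliminate Q.
Round 2: R 10, P 13, S 7. Eliminate S.
Round 3: R 10, P 20. P has a majority.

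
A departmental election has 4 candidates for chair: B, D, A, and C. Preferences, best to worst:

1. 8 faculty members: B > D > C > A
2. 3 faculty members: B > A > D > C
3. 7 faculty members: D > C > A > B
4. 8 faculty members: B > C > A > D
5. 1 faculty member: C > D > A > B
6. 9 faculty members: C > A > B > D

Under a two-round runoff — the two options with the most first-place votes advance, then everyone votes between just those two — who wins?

Round 1 first-place votes: B 19, D 7, A 0, C 10.
B and C advance.
Runoff: B is preferred to C by 19 voters; C by 17.
B wins the runoff.

B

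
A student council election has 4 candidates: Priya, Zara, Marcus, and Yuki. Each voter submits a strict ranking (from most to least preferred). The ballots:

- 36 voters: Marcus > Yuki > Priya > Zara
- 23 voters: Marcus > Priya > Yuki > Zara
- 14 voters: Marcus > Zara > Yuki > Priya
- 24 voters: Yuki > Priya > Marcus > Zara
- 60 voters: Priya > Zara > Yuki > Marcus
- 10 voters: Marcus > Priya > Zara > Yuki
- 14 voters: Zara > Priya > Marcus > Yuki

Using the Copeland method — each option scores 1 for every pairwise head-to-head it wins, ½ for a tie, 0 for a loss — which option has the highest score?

Priya

Priya: beats Zara, Marcus, and Yuki → score 3.
Zara: beats Yuki; loses to Priya and Marcus → score 1.
Marcus: beats Zara and Yuki; loses to Priya → score 2.
Yuki: loses to Priya, Zara, and Marcus → score 0.
Priya has the best pairwise record.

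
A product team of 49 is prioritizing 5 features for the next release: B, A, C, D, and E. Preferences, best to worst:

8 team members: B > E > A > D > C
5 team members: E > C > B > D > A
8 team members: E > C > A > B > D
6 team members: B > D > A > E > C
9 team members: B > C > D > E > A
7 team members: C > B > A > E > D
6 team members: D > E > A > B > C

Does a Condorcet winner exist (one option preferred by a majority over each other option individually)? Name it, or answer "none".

B

B vs A: 35–14 for B.
B vs C: 29–20 for B.
B vs D: 43–6 for B.
B vs E: 30–19 for B.
B beats every other option head-to-head.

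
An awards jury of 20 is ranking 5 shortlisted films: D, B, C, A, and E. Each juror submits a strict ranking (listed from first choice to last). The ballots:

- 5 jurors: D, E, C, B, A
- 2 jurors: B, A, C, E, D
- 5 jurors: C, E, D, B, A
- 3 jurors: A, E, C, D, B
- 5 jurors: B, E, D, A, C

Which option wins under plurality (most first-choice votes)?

B

First-place votes: D 5, B 7, C 5, A 3, E 0.
B has the most first-place votes.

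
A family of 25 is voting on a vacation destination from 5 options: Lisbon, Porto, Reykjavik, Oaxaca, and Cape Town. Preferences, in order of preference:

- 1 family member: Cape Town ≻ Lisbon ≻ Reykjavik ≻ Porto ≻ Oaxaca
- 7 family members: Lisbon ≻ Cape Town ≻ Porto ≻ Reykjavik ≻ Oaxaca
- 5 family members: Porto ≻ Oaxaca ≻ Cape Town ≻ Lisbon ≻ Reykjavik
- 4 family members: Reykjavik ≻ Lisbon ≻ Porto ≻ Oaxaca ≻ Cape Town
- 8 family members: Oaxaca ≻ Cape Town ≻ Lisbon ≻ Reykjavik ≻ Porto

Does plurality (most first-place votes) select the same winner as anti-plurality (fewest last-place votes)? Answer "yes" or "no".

no

Plurality — first-place votes: Lisbon 7, Porto 5, Reykjavik 4, Oaxaca 8, Cape Town 1. Winner: Oaxaca.
Anti-plurality — last-place votes: Lisbon 0, Porto 8, Reykjavik 5, Oaxaca 8, Cape Town 4. Winner: Lisbon.
The two methods disagree.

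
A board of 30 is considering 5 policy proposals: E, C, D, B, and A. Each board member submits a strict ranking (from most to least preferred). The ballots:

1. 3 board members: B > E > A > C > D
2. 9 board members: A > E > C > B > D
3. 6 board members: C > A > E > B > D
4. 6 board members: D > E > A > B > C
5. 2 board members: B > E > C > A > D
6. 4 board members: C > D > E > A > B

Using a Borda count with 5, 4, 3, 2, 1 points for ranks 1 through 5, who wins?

E

E: 3·4 + 9·4 + 6·3 + 6·4 + 2·4 + 4·3 = 110
C: 3·2 + 9·3 + 6·5 + 6·1 + 2·3 + 4·5 = 95
D: 3·1 + 9·1 + 6·1 + 6·5 + 2·1 + 4·4 = 66
B: 3·5 + 9·2 + 6·2 + 6·2 + 2·5 + 4·1 = 71
A: 3·3 + 9·5 + 6·4 + 6·3 + 2·2 + 4·2 = 108
E has the highest Borda score (110).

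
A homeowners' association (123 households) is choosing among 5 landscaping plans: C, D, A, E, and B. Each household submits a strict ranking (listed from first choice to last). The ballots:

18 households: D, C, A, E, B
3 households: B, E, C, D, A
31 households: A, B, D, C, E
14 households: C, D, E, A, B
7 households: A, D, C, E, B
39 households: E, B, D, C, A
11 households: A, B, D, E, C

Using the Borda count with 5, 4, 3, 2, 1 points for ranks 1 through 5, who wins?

D

C: 18·4 + 3·3 + 31·2 + 14·5 + 7·3 + 39·2 + 11·1 = 323
D: 18·5 + 3·2 + 31·3 + 14·4 + 7·4 + 39·3 + 11·3 = 423
A: 18·3 + 3·1 + 31·5 + 14·2 + 7·5 + 39·1 + 11·5 = 369
E: 18·2 + 3·4 + 31·1 + 14·3 + 7·2 + 39·5 + 11·2 = 352
B: 18·1 + 3·5 + 31·4 + 14·1 + 7·1 + 39·4 + 11·4 = 378
D has the highest Borda score (423).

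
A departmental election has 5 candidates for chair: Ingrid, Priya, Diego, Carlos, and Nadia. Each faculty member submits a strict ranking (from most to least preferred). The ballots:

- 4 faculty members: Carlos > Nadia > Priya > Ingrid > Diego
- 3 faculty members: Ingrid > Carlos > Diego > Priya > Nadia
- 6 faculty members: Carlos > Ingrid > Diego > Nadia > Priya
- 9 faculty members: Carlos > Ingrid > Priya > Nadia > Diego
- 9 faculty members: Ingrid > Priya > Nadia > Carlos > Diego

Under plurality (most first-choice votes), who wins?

First-place votes: Ingrid 12, Priya 0, Diego 0, Carlos 19, Nadia 0.
Carlos has the most first-place votes.

Carlos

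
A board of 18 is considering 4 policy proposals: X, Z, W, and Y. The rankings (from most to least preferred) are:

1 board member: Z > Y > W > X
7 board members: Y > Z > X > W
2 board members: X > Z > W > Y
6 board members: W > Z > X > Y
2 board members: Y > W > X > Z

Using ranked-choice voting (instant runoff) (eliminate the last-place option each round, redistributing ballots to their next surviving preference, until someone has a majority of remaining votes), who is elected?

Round 1: X 2, Z 1, W 6, Y 9. Eliminate Z.
Round 2: X 2, W 6, Y 10. Y has a majority.

Y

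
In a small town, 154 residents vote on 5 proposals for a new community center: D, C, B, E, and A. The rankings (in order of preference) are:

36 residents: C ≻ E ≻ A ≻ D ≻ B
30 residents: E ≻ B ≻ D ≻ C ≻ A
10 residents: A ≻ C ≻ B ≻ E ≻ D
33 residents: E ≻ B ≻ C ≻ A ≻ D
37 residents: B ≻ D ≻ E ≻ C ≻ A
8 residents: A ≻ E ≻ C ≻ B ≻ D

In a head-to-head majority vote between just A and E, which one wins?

E

Voters preferring A to E: 18; preferring E to A: 136.
E wins the head-to-head.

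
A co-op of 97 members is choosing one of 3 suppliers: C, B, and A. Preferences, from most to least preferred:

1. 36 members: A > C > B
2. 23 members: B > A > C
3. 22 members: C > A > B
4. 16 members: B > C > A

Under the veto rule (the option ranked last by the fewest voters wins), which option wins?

Last-place votes: C 23, B 58, A 16.
A is ranked last by the fewest voters, so A wins.

A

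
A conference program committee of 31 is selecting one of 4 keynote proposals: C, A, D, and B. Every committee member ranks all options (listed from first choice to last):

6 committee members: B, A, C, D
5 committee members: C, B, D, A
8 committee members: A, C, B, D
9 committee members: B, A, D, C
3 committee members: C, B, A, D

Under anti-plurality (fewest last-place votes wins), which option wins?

Last-place votes: C 9, A 5, D 17, B 0.
B is ranked last by the fewest voters, so B wins.

B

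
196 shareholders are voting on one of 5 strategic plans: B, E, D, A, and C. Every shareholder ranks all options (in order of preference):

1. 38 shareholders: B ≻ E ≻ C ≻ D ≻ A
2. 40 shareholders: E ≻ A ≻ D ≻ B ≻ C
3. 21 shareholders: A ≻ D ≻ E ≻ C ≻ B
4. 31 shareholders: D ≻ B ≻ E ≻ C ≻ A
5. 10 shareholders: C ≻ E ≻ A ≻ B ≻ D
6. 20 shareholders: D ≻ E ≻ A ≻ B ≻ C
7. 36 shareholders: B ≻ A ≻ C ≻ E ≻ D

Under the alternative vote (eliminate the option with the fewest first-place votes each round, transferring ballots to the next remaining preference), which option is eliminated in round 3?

Round 1: B 74, E 40, D 51, A 21, C 10. Eliminate C.
Round 2: B 74, E 50, D 51, A 21. Eliminate A.
Round 3: B 74, E 50, D 72. Eliminate E.

E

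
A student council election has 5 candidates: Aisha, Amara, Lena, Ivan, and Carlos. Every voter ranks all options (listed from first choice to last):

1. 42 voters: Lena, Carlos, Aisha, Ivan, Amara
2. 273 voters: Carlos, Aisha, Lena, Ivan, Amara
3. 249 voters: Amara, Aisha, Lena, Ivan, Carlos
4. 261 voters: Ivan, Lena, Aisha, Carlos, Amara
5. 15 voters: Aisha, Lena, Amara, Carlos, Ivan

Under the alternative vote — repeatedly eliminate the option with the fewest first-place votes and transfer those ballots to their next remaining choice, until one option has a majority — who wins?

Carlos

Round 1: Aisha 15, Amara 249, Lena 42, Ivan 261, Carlos 273. Eliminate Aisha.
Round 2: Amara 249, Lena 57, Ivan 261, Carlos 273. Eliminate Lena.
Round 3: Amara 264, Ivan 261, Carlos 315. Eliminate Ivan.
Round 4: Amara 264, Carlos 576. Carlos has a majority.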